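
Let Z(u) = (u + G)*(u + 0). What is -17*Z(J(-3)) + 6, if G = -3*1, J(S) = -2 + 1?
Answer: -62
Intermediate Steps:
J(S) = -1
G = -3
Z(u) = u*(-3 + u) (Z(u) = (u - 3)*(u + 0) = (-3 + u)*u = u*(-3 + u))
-17*Z(J(-3)) + 6 = -(-17)*(-3 - 1) + 6 = -(-17)*(-4) + 6 = -17*4 + 6 = -68 + 6 = -62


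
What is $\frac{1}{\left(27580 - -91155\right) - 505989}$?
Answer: $- \frac{1}{387254} \approx -2.5823 \cdot 10^{-6}$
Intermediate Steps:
$\frac{1}{\left(27580 - -91155\right) - 505989} = \frac{1}{\left(27580 + 91155\right) - 505989} = \frac{1}{118735 - 505989} = \frac{1}{-387254} = - \frac{1}{387254}$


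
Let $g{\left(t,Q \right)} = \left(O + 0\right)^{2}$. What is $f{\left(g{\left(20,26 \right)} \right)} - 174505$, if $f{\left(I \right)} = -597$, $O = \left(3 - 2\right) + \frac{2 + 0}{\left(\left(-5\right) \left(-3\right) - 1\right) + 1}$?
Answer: $-175102$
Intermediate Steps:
$O = \frac{17}{15}$ ($O = 1 + \frac{2}{\left(15 - 1\right) + 1} = 1 + \frac{2}{14 + 1} = 1 + \frac{2}{15} = \frac{17}{15} \approx 1.1333$)
$g{\left(t,Q \right)} = \frac{289}{225}$ ($g{\left(t,Q \right)} = \left(\frac{17}{15} + 0\right)^{2} = \left(\frac{17}{15}\right)^{2} = \frac{289}{225}$)
$f{\left(g{\left(20,26 \right)} \right)} - 174505 = -597 - 174505 = -175102$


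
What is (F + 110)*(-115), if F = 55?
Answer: -18975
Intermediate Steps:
(F + 110)*(-115) = (55 + 110)*(-115) = 165*(-115) = -18975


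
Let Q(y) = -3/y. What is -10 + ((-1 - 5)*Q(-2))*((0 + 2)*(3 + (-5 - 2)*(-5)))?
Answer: -694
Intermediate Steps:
-10 + ((-1 - 5)*Q(-2))*((0 + 2)*(3 + (-5 - 2)*(-5))) = -10 + ((-1 - 5)*(-3/(-2)))*((0 + 2)*(3 + (-5 - 2)*(-5))) = -10 + (-(-18)*(-1)/2)*(2*(3 - 7*(-5))) = -10 + (-6*3/2)*(2*(3 + 35)) = -10 - 18*38 = -10 - 9*76 = -10 - 684 = -694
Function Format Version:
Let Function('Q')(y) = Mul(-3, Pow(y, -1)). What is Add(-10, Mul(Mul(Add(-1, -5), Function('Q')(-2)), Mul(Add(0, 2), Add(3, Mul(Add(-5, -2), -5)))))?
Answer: -694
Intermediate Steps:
Add(-10, Mul(Mul(Add(-1, -5), Function('Q')(-2)), Mul(Add(0, 2), Add(3, Mul(Add(-5, -2), -5))))) = Add(-10, Mul(Mul(Add(-1, -5), Mul(-3, Pow(-2, -1))), Mul(Add(0, 2), Add(3, Mul(Add(-5, -2), -5))))) = Add(-10, Mul(Mul(-6, Mul(-3, Rational(-1, 2))), Mul(2, Add(3, Mul(-7, -5))))) = Add(-10, Mul(Mul(-6, Rational(3, 2)), Mul(2, Add(3, 35)))) = Add(-10, Mul(-9, Mul(2, 38))) = Add(-10, Mul(-9, 76)) = Add(-10, -684) = -694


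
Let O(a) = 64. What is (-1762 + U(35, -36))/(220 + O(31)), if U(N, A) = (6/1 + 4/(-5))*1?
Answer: -2196/355 ≈ -6.1859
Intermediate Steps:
U(N, A) = 26/5 (U(N, A) = (6*1 + 4*(-⅕))*1 = (6 - ⅘)*1 = (26/5)*1 = 26/5)
(-1762 + U(35, -36))/(220 + O(31)) = (-1762 + 26/5)/(220 + 64) = -8784/5/284 = -8784/5*1/284 = -2196/355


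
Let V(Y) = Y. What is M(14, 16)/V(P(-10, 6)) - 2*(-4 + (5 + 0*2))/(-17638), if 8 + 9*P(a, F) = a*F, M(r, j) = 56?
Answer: -1111177/149923 ≈ -7.4117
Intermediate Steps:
P(a, F) = -8/9 + F*a/9 (P(a, F) = -8/9 + (a*F)/9 = -8/9 + (F*a)/9 = -8/9 + F*a/9)
M(14, 16)/V(P(-10, 6)) - 2*(-4 + (5 + 0*2))/(-17638) = 56/(-8/9 + (⅑)*6*(-10)) - 2*(-4 + (5 + 0*2))/(-17638) = 56/(-8/9 - 20/3) - 2*(-4 + (5 + 0))*(-1/17638) = 56/(-68/9) - 2*(-4 + 5)*(-1/17638) = 56*(-9/68) - 2*1*(-1/17638) = -126/17 - 2*(-1/17638) = -126/17 + 1/8819 = -1111177/149923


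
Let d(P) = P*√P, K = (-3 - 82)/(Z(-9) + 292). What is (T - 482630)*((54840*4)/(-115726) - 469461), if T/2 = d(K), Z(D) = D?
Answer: 13110417848945490/57863 + 4617970358910*I*√24055/4634189807 ≈ 2.2658e+11 + 1.5455e+5*I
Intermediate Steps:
K = -85/283 (K = (-3 - 82)/(-9 + 292) = -85/283 ≈ -0.30035)
d(P) = P^(3/2)
T = -170*I*√24055/80089 (T = 2*(-85/283)^(3/2) = 2*(-85*I*√24055/80089) = -170*I*√24055/80089 ≈ -0.32921*I)
(T - 482630)*((54840*4)/(-115726) - 469461) = (-170*I*√24055/80089 - 482630)*((54840*4)/(-115726) - 469461) = (-482630 - 170*I*√24055/80089)*(219360*(-1/115726) - 469461) = (-482630 - 170*I*√24055/80089)*(-109680/57863 - 469461) = (-482630 - 170*I*√24055/80089)*(-27164531523/57863) = 13110417848945490/57863 + 4617970358910*I*√24055/4634189807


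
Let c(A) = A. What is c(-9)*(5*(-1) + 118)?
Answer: -1017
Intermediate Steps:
c(-9)*(5*(-1) + 118) = -9*(5*(-1) + 118) = -9*(-5 + 118) = -9*113 = -1017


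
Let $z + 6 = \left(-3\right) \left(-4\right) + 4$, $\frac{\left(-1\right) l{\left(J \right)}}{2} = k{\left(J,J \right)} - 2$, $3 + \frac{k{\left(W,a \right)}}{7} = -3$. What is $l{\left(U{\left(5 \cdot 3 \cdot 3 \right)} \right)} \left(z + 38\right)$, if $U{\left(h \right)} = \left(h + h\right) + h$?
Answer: $4224$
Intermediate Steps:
$k{\left(W,a \right)} = -42$ ($k{\left(W,a \right)} = -21 + 7 \left(-3\right) = -21 - 21 = -42$)
$U{\left(h \right)} = 3 h$ ($U{\left(h \right)} = 2 h + h = 3 h$)
$l{\left(J \right)} = 88$ ($l{\left(J \right)} = - 2 \left(-42 - 2\right) = \left(-2\right) \left(-44\right) = 88$)
$z = 10$ ($z = -6 + \left(\left(-3\right) \left(-4\right) + 4\right) = -6 + \left(12 + 4\right) = -6 + 16 = 10$)
$l{\left(U{\left(5 \cdot 3 \cdot 3 \right)} \right)} \left(z + 38\right) = 88 \left(10 + 38\right) = 88 \cdot 48 = 4224$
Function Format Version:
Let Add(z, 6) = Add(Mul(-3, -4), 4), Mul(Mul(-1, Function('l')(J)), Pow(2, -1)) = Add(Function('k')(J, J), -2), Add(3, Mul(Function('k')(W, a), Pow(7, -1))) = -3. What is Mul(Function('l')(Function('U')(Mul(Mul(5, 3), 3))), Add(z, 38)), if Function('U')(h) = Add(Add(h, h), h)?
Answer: 4224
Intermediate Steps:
Function('k')(W, a) = -42 (Function('k')(W, a) = Add(-21, Mul(7, -3)) = Add(-21, -21) = -42)
Function('U')(h) = Mul(3, h) (Function('U')(h) = Add(Mul(2, h), h) = Mul(3, h))
Function('l')(J) = 88 (Function('l')(J) = Mul(-2, Add(-42, -2)) = Mul(-2, -44) = 88)
z = 10 (z = Add(-6, Add(Mul(-3, -4), 4)) = Add(-6, Add(12, 4)) = Add(-6, 16) = 10)
Mul(Function('l')(Function('U')(Mul(Mul(5, 3), 3))), Add(z, 38)) = Mul(88, Add(10, 38)) = Mul(88, 48) = 4224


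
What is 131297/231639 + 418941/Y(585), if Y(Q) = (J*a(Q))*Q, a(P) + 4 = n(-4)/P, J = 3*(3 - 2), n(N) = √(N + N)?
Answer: (-32040456453*I + 262594*√2)/(463278*(√2 + 1170*I)) ≈ -59.111 - 0.072135*I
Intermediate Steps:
n(N) = √2*√N (n(N) = √(2*N) = √2*√N)
J = 3 (J = 3*1 = 3)
a(P) = -4 + 2*I*√2/P (a(P) = -4 + (√2*√(-4))/P = -4 + (√2*(2*I))/P = -4 + (2*I*√2)/P = -4 + 2*I*√2/P)
Y(Q) = Q*(-12 + 6*I*√2/Q) (Y(Q) = (3*(-4 + 2*I*√2/Q))*Q = (-12 + 6*I*√2/Q)*Q = Q*(-12 + 6*I*√2/Q))
131297/231639 + 418941/Y(585) = 131297/231639 + 418941/(-12*585 + 6*I*√2) = 131297*(1/231639) + 418941/(-7020 + 6*I*√2) = 131297/231639 + 418941/(-7020 + 6*I*√2)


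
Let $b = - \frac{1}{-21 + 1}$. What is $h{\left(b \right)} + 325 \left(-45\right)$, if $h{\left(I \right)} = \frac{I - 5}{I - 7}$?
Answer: $- \frac{2032776}{139} \approx -14624.0$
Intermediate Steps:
$b = \frac{1}{20}$ ($b = - \frac{1}{-20} = \left(-1\right) \left(- \frac{1}{20}\right) = \frac{1}{20} \approx 0.05$)
$h{\left(I \right)} = \frac{-5 + I}{-7 + I}$
$h{\left(b \right)} + 325 \left(-45\right) = \frac{-5 + \frac{1}{20}}{-7 + \frac{1}{20}} + 325 \left(-45\right) = \frac{1}{- \frac{139}{20}} \left(- \frac{99}{20}\right) - 14625 = \left(- \frac{20}{139}\right) \left(- \frac{99}{20}\right) - 14625 = \frac{99}{139} - 14625 = - \frac{2032776}{139}$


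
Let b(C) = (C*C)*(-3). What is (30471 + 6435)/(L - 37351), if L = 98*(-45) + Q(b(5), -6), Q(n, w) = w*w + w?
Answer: -36906/41731 ≈ -0.88438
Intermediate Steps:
b(C) = -3*C² (b(C) = C²*(-3) = -3*C²)
Q(n, w) = w + w² (Q(n, w) = w² + w = w + w²)
L = -4380 (L = 98*(-45) - 6*(1 - 6) = -4410 - 6*(-5) = -4410 + 30 = -4380)
(30471 + 6435)/(L - 37351) = (30471 + 6435)/(-4380 - 37351) = 36906/(-41731) = 36906*(-1/41731) = -36906/41731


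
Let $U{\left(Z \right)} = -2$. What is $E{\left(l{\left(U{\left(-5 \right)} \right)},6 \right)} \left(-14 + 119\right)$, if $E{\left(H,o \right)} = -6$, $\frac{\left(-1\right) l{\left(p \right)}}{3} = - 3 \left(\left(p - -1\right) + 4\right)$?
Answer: $-630$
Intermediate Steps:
$l{\left(p \right)} = 45 + 9 p$ ($l{\left(p \right)} = - 3 \left(- 3 \left(\left(p - -1\right) + 4\right)\right) = - 3 \left(- 3 \left(\left(p + 1\right) + 4\right)\right) = - 3 \left(- 3 \left(\left(1 + p\right) + 4\right)\right) = - 3 \left(- 3 \left(5 + p\right)\right) = - 3 \left(-15 - 3 p\right) = 45 + 9 p$)
$E{\left(l{\left(U{\left(-5 \right)} \right)},6 \right)} \left(-14 + 119\right) = - 6 \left(-14 + 119\right) = \left(-6\right) 105 = -630$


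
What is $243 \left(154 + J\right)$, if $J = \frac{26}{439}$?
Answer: $\frac{16434576}{439} \approx 37436.0$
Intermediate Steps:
$J = \frac{26}{439}$ ($J = 26 \cdot \frac{1}{439} = \frac{26}{439} \approx 0.059225$)
$243 \left(154 + J\right) = 243 \left(154 + \frac{26}{439}\right) = 243 \cdot \frac{67632}{439} = \frac{16434576}{439}$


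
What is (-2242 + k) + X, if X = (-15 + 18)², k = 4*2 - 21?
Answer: -2246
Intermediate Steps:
k = -13 (k = 8 - 21 = -13)
X = 9 (X = 3² = 9)
(-2242 + k) + X = (-2242 - 13) + 9 = -2255 + 9 = -2246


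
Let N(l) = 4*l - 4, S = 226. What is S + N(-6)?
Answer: 198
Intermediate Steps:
N(l) = -4 + 4*l
S + N(-6) = 226 + (-4 + 4*(-6)) = 226 + (-4 - 24) = 226 - 28 = 198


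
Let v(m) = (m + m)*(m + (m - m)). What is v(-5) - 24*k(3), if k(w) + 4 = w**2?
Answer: -70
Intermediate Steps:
v(m) = 2*m**2 (v(m) = (2*m)*(m + 0) = (2*m)*m = 2*m**2)
k(w) = -4 + w**2
v(-5) - 24*k(3) = 2*(-5)**2 - 24*(-4 + 3**2) = 2*25 - 24*(-4 + 9) = 50 - 24*5 = 50 - 120 = -70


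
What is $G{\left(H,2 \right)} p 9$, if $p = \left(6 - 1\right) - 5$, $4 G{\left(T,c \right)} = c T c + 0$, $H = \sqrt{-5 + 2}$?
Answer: $0$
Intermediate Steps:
$H = i \sqrt{3}$ ($H = \sqrt{-3} = i \sqrt{3} \approx 1.732 i$)
$G{\left(T,c \right)} = \frac{T c^{2}}{4}$ ($G{\left(T,c \right)} = \frac{c T c + 0}{4} = \frac{T c c + 0}{4} = \frac{T c^{2} + 0}{4} = \frac{T c^{2}}{4}$)
$p = 0$ ($p = 5 - 5 = 0$)
$G{\left(H,2 \right)} p 9 = \frac{i \sqrt{3} \cdot 2^{2}}{4} \cdot 0 \cdot 9 = \frac{1}{4} i \sqrt{3} \cdot 4 \cdot 0 \cdot 9 = i \sqrt{3} \cdot 0 \cdot 9 = 0 \cdot 9 = 0$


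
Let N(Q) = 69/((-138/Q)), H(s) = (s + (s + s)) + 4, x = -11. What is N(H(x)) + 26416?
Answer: 52861/2 ≈ 26431.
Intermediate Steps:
H(s) = 4 + 3*s (H(s) = (s + 2*s) + 4 = 3*s + 4 = 4 + 3*s)
N(Q) = -Q/2 (N(Q) = 69*(-Q/138) = -Q/2)
N(H(x)) + 26416 = -(4 + 3*(-11))/2 + 26416 = -(4 - 33)/2 + 26416 = -1/2*(-29) + 26416 = 29/2 + 26416 = 52861/2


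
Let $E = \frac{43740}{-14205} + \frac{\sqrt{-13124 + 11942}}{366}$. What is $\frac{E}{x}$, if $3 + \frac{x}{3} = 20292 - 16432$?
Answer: $- \frac{972}{3652579} + \frac{i \sqrt{1182}}{4234986} \approx -0.00026611 + 8.1181 \cdot 10^{-6} i$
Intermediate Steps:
$x = 11571$ ($x = -9 + 3 \left(20292 - 16432\right) = -9 + 3 \cdot 3860 = -9 + 11580 = 11571$)
$E = - \frac{2916}{947} + \frac{i \sqrt{1182}}{366}$ ($E = 43740 \left(- \frac{1}{14205}\right) + \sqrt{-1182} \cdot \frac{1}{366} = - \frac{2916}{947} + i \sqrt{1182} \cdot \frac{1}{366} = - \frac{2916}{947} + \frac{i \sqrt{1182}}{366} \approx -3.0792 + 0.093935 i$)
$\frac{E}{x} = \frac{- \frac{2916}{947} + \frac{i \sqrt{1182}}{366}}{11571} = \left(- \frac{2916}{947} + \frac{i \sqrt{1182}}{366}\right) \frac{1}{11571} = - \frac{972}{3652579} + \frac{i \sqrt{1182}}{4234986}$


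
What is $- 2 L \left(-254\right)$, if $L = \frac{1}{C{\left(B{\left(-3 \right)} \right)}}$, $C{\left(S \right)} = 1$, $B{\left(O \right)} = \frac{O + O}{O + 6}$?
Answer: $508$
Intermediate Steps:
$B{\left(O \right)} = \frac{2 O}{6 + O}$
$L = 1$ ($L = 1^{-1} = 1$)
$- 2 L \left(-254\right) = \left(-2\right) 1 \left(-254\right) = \left(-2\right) \left(-254\right) = 508$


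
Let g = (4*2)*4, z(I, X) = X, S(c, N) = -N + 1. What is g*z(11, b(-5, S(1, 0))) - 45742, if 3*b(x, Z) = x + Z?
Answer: -137354/3 ≈ -45785.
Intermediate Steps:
S(c, N) = 1 - N
b(x, Z) = Z/3 + x/3 (b(x, Z) = (x + Z)/3 = (Z + x)/3 = Z/3 + x/3)
g = 32 (g = 8*4 = 32)
g*z(11, b(-5, S(1, 0))) - 45742 = 32*((1 - 1*0)/3 + (⅓)*(-5)) - 45742 = 32*((1 + 0)/3 - 5/3) - 45742 = 32*((⅓)*1 - 5/3) - 45742 = 32*(⅓ - 5/3) - 45742 = 32*(-4/3) - 45742 = -128/3 - 45742 = -137354/3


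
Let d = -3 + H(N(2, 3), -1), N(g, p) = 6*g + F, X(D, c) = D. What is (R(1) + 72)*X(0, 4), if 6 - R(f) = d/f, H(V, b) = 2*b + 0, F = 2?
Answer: 0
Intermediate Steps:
N(g, p) = 2 + 6*g (N(g, p) = 6*g + 2 = 2 + 6*g)
H(V, b) = 2*b
d = -5 (d = -3 + 2*(-1) = -3 - 2 = -5)
R(f) = 6 + 5/f (R(f) = 6 - (-5)/f = 6 + 5/f)
(R(1) + 72)*X(0, 4) = ((6 + 5/1) + 72)*0 = ((6 + 5*1) + 72)*0 = ((6 + 5) + 72)*0 = (11 + 72)*0 = 83*0 = 0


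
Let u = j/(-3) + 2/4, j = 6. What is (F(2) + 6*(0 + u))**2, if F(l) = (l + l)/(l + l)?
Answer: 64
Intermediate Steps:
u = -3/2 (u = 6/(-3) + 2/4 = 6*(-1/3) + 2*(1/4) = -2 + 1/2 = -3/2 ≈ -1.5000)
F(l) = 1 (F(l) = (2*l)/((2*l)) = (2*l)*(1/(2*l)) = 1)
(F(2) + 6*(0 + u))**2 = (1 + 6*(0 - 3/2))**2 = (1 + 6*(-3/2))**2 = (1 - 9)**2 = (-8)**2 = 64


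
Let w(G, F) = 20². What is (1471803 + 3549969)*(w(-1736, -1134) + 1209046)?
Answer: 6073562058312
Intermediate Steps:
w(G, F) = 400
(1471803 + 3549969)*(w(-1736, -1134) + 1209046) = (1471803 + 3549969)*(400 + 1209046) = 5021772*1209446 = 6073562058312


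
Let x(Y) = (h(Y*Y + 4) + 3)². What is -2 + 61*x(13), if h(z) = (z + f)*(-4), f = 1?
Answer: 29295187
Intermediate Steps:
h(z) = -4 - 4*z (h(z) = (z + 1)*(-4) = (1 + z)*(-4) = -4 - 4*z)
x(Y) = (-17 - 4*Y²)² (x(Y) = ((-4 - 4*(Y*Y + 4)) + 3)² = ((-4 - 4*(Y² + 4)) + 3)² = ((-4 - 4*(4 + Y²)) + 3)² = ((-4 + (-16 - 4*Y²)) + 3)² = ((-20 - 4*Y²) + 3)² = (-17 - 4*Y²)²)
-2 + 61*x(13) = -2 + 61*(17 + 4*13²)² = -2 + 61*(17 + 4*169)² = -2 + 61*(17 + 676)² = -2 + 61*693² = -2 + 61*480249 = -2 + 29295189 = 29295187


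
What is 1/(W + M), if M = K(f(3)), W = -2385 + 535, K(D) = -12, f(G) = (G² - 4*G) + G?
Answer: -1/1862 ≈ -0.00053706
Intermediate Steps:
f(G) = G² - 3*G
W = -1850
M = -12
1/(W + M) = 1/(-1850 - 12) = 1/(-1862) = -1/1862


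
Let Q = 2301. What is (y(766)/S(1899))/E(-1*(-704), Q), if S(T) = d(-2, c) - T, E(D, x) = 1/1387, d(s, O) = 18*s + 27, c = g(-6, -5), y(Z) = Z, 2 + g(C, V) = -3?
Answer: -531221/954 ≈ -556.83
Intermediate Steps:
g(C, V) = -5 (g(C, V) = -2 - 3 = -5)
c = -5
d(s, O) = 27 + 18*s
E(D, x) = 1/1387
S(T) = -9 - T (S(T) = (27 + 18*(-2)) - T = (27 - 36) - T = -9 - T)
(y(766)/S(1899))/E(-1*(-704), Q) = (766/(-9 - 1*1899))/(1/1387) = (766/(-9 - 1899))*1387 = (766/(-1908))*1387 = (766*(-1/1908))*1387 = -383/954*1387 = -531221/954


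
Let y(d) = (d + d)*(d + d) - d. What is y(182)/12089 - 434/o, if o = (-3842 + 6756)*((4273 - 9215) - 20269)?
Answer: 22397313223/2046351659 ≈ 10.945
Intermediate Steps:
o = -73464854 (o = 2914*(-4942 - 20269) = 2914*(-25211) = -73464854)
y(d) = -d + 4*d**2 (y(d) = (2*d)*(2*d) - d = 4*d**2 - d = -d + 4*d**2)
y(182)/12089 - 434/o = (182*(-1 + 4*182))/12089 - 434/(-73464854) = (182*(-1 + 728))*(1/12089) - 434*(-1/73464854) = (182*727)*(1/12089) + 7/1184917 = 132314*(1/12089) + 7/1184917 = 18902/1727 + 7/1184917 = 22397313223/2046351659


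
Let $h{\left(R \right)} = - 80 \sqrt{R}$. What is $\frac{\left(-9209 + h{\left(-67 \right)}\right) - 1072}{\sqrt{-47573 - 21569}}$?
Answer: $- \frac{40 \sqrt{4632514}}{34571} + \frac{10281 i \sqrt{69142}}{69142} \approx -2.4903 + 39.099 i$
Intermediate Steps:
$\frac{\left(-9209 + h{\left(-67 \right)}\right) - 1072}{\sqrt{-47573 - 21569}} = \frac{\left(-9209 - 80 \sqrt{-67}\right) - 1072}{\sqrt{-47573 - 21569}} = \frac{\left(-9209 - 80 i \sqrt{67}\right) - 1072}{\sqrt{-69142}} = \frac{\left(-9209 - 80 i \sqrt{67}\right) - 1072}{i \sqrt{69142}} = \left(-10281 - 80 i \sqrt{67}\right) \left(- \frac{i \sqrt{69142}}{69142}\right) = - \frac{i \sqrt{69142} \left(-10281 - 80 i \sqrt{67}\right)}{69142}$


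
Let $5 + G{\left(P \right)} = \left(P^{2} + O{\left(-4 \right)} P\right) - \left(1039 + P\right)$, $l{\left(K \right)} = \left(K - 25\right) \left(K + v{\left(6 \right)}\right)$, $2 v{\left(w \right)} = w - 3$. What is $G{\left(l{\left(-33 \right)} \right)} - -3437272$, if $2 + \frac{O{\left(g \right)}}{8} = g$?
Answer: $6684634$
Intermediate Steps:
$v{\left(w \right)} = - \frac{3}{2} + \frac{w}{2}$ ($v{\left(w \right)} = \frac{w - 3}{2} = \frac{-3 + w}{2} = - \frac{3}{2} + \frac{w}{2}$)
$O{\left(g \right)} = -16 + 8 g$
$l{\left(K \right)} = \left(-25 + K\right) \left(\frac{3}{2} + K\right)$ ($l{\left(K \right)} = \left(K - 25\right) \left(K + \left(- \frac{3}{2} + \frac{1}{2} \cdot 6\right)\right) = \left(-25 + K\right) \left(K + \left(- \frac{3}{2} + 3\right)\right) = \left(-25 + K\right) \left(K + \frac{3}{2}\right) = \left(-25 + K\right) \left(\frac{3}{2} + K\right)$)
$G{\left(P \right)} = -1044 + P^{2} - 49 P$ ($G{\left(P \right)} = -5 - \left(1039 + P - P^{2} - \left(-16 + 8 \left(-4\right)\right) P\right) = -5 - \left(1039 + P - P^{2} - \left(-16 - 32\right) P\right) = -5 - \left(1039 - P^{2} + 49 P\right) = -1044 + P^{2} - 49 P$)
$G{\left(l{\left(-33 \right)} \right)} - -3437272 = \left(-1044 + \left(- \frac{75}{2} + \left(-33\right)^{2} - - \frac{1551}{2}\right)^{2} - 49 \left(- \frac{75}{2} + \left(-33\right)^{2} - - \frac{1551}{2}\right)\right) - -3437272 = \left(-1044 + \left(- \frac{75}{2} + 1089 + \frac{1551}{2}\right)^{2} - 49 \left(- \frac{75}{2} + 1089 + \frac{1551}{2}\right)\right) + 3437272 = \left(-1044 + 1827^{2} - 89523\right) + 3437272 = \left(-1044 + 3337929 - 89523\right) + 3437272 = 3247362 + 3437272 = 6684634$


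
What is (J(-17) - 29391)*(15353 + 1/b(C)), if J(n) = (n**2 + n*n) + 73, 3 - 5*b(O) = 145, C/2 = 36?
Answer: -31328338770/71 ≈ -4.4124e+8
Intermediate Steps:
C = 72 (C = 2*36 = 72)
b(O) = -142/5 (b(O) = 3/5 - 1/5*145 = 3/5 - 29 = -142/5)
J(n) = 73 + 2*n**2 (J(n) = (n**2 + n**2) + 73 = 2*n**2 + 73 = 73 + 2*n**2)
(J(-17) - 29391)*(15353 + 1/b(C)) = ((73 + 2*(-17)**2) - 29391)*(15353 + 1/(-142/5)) = ((73 + 2*289) - 29391)*(15353 - 5/142) = ((73 + 578) - 29391)*(2180121/142) = (651 - 29391)*(2180121/142) = -28740*2180121/142 = -31328338770/71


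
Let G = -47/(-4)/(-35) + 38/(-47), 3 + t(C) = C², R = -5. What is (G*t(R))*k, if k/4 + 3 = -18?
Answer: 496914/235 ≈ 2114.5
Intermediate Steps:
k = -84 (k = -12 + 4*(-18) = -12 - 72 = -84)
t(C) = -3 + C²
G = -7529/6580 (G = -47*(-¼)*(-1/35) + 38*(-1/47) = (47/4)*(-1/35) - 38/47 = -47/140 - 38/47 = -7529/6580 ≈ -1.1442)
(G*t(R))*k = -7529*(-3 + (-5)²)/6580*(-84) = -7529*(-3 + 25)/6580*(-84) = -7529/6580*22*(-84) = -82819/3290*(-84) = 496914/235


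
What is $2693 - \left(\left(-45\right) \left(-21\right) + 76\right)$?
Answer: $1672$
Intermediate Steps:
$2693 - \left(\left(-45\right) \left(-21\right) + 76\right) = 2693 - \left(945 + 76\right) = 2693 - 1021 = 1672$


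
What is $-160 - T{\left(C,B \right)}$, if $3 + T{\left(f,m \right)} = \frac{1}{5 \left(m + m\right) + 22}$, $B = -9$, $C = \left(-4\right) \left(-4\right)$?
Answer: $- \frac{10675}{68} \approx -156.99$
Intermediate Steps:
$C = 16$
$T{\left(f,m \right)} = -3 + \frac{1}{22 + 10 m}$ ($T{\left(f,m \right)} = -3 + \frac{1}{5 \left(m + m\right) + 22} = -3 + \frac{1}{5 \cdot 2 m + 22} = -3 + \frac{1}{10 m + 22} = -3 + \frac{1}{22 + 10 m}$)
$-160 - T{\left(C,B \right)} = -160 - \frac{5 \left(-13 - -54\right)}{2 \left(11 + 5 \left(-9\right)\right)} = -160 - \frac{5 \left(-13 + 54\right)}{2 \left(11 - 45\right)} = -160 - \frac{5}{2} \frac{1}{-34} \cdot 41 = -160 - \frac{5}{2} \left(- \frac{1}{34}\right) 41 = -160 - - \frac{205}{68} = -160 + \frac{205}{68} = - \frac{10675}{68}$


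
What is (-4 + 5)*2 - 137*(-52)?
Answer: 7126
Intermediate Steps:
(-4 + 5)*2 - 137*(-52) = 1*2 + 7124 = 2 + 7124 = 7126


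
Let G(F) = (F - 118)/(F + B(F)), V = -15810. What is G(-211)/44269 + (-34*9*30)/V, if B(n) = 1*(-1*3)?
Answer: 170534387/293680546 ≈ 0.58068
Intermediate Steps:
B(n) = -3 (B(n) = 1*(-3) = -3)
G(F) = (-118 + F)/(-3 + F) (G(F) = (F - 118)/(F - 3) = (-118 + F)/(-3 + F))
G(-211)/44269 + (-34*9*30)/V = ((-118 - 211)/(-3 - 211))/44269 + (-34*9*30)/(-15810) = (-329/(-214))*(1/44269) - 306*30*(-1/15810) = -1/214*(-329)*(1/44269) - 9180*(-1/15810) = (329/214)*(1/44269) + 18/31 = 329/9473566 + 18/31 = 170534387/293680546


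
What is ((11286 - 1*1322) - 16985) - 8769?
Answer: -15790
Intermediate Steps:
((11286 - 1*1322) - 16985) - 8769 = ((11286 - 1322) - 16985) - 8769 = (9964 - 16985) - 8769 = -7021 - 8769 = -15790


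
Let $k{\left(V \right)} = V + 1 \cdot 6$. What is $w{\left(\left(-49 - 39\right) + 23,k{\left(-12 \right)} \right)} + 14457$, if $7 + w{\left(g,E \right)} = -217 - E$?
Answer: $14239$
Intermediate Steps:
$k{\left(V \right)} = 6 + V$ ($k{\left(V \right)} = V + 6 = 6 + V$)
$w{\left(g,E \right)} = -224 - E$ ($w{\left(g,E \right)} = -7 - \left(217 + E\right) = -224 - E$)
$w{\left(\left(-49 - 39\right) + 23,k{\left(-12 \right)} \right)} + 14457 = \left(-224 - \left(6 - 12\right)\right) + 14457 = \left(-224 - -6\right) + 14457 = \left(-224 + 6\right) + 14457 = -218 + 14457 = 14239$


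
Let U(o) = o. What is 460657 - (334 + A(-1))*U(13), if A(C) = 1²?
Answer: 456302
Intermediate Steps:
A(C) = 1
460657 - (334 + A(-1))*U(13) = 460657 - (334 + 1)*13 = 460657 - 335*13 = 460657 - 1*4355 = 460657 - 4355 = 456302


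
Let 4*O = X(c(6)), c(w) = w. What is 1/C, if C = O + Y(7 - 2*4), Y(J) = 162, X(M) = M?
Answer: 2/327 ≈ 0.0061162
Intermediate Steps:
O = 3/2 (O = (¼)*6 = 3/2 ≈ 1.5000)
C = 327/2 (C = 3/2 + 162 = 327/2 ≈ 163.50)
1/C = 1/(327/2) = 2/327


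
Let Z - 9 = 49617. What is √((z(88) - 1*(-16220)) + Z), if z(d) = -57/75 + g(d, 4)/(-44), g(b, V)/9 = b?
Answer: √1645681/5 ≈ 256.57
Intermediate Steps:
Z = 49626 (Z = 9 + 49617 = 49626)
g(b, V) = 9*b
z(d) = -19/25 - 9*d/44 (z(d) = -57/75 + (9*d)/(-44) = -57*1/75 + (9*d)*(-1/44) = -19/25 - 9*d/44)
√((z(88) - 1*(-16220)) + Z) = √(((-19/25 - 9/44*88) - 1*(-16220)) + 49626) = √(((-19/25 - 18) + 16220) + 49626) = √((-469/25 + 16220) + 49626) = √(405031/25 + 49626) = √(1645681/25) = √1645681/5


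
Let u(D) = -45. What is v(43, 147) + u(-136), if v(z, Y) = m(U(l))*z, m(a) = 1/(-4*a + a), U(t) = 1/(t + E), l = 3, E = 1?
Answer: -307/3 ≈ -102.33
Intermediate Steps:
U(t) = 1/(1 + t) (U(t) = 1/(t + 1) = 1/(1 + t))
m(a) = -1/(3*a) (m(a) = 1/(-3*a) = -1/(3*a))
v(z, Y) = -4*z/3 (v(z, Y) = (-1/(3*(1/(1 + 3))))*z = (-1/(3*(1/4)))*z = (-1/(3*¼))*z = (-⅓*4)*z = -4*z/3)
v(43, 147) + u(-136) = -4/3*43 - 45 = -172/3 - 45 = -307/3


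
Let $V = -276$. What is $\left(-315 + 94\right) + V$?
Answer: $-497$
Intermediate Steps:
$\left(-315 + 94\right) + V = \left(-315 + 94\right) - 276 = -221 - 276 = -497$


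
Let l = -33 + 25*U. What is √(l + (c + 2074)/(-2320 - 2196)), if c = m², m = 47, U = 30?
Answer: √3650834881/2258 ≈ 26.759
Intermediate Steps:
c = 2209 (c = 47² = 2209)
l = 717 (l = -33 + 25*30 = -33 + 750 = 717)
√(l + (c + 2074)/(-2320 - 2196)) = √(717 + (2209 + 2074)/(-2320 - 2196)) = √(717 + 4283/(-4516)) = √(717 + 4283*(-1/4516)) = √(717 - 4283/4516) = √(3233689/4516) = √3650834881/2258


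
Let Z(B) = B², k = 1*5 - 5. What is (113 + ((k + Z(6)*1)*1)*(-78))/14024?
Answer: -2695/14024 ≈ -0.19217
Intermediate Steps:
k = 0 (k = 5 - 5 = 0)
(113 + ((k + Z(6)*1)*1)*(-78))/14024 = (113 + ((0 + 6²*1)*1)*(-78))/14024 = (113 + ((0 + 36*1)*1)*(-78))*(1/14024) = (113 + ((0 + 36)*1)*(-78))*(1/14024) = (113 + (36*1)*(-78))*(1/14024) = (113 + 36*(-78))*(1/14024) = (113 - 2808)*(1/14024) = -2695*1/14024 = -2695/14024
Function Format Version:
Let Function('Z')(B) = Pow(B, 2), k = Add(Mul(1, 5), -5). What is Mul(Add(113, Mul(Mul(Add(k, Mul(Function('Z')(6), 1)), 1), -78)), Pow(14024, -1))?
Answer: Rational(-2695, 14024) ≈ -0.19217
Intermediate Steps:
k = 0 (k = Add(5, -5) = 0)
Mul(Add(113, Mul(Mul(Add(k, Mul(Function('Z')(6), 1)), 1), -78)), Pow(14024, -1)) = Mul(Add(113, Mul(Mul(Add(0, Mul(Pow(6, 2), 1)), 1), -78)), Pow(14024, -1)) = Mul(Add(113, Mul(Mul(Add(0, Mul(36, 1)), 1), -78)), Rational(1, 14024)) = Mul(Add(113, Mul(Mul(Add(0, 36), 1), -78)), Rational(1, 14024)) = Mul(Add(113, Mul(Mul(36, 1), -78)), Rational(1, 14024)) = Mul(Add(113, Mul(36, -78)), Rational(1, 14024)) = Mul(Add(113, -2808), Rational(1, 14024)) = Mul(-2695, Rational(1, 14024)) = Rational(-2695, 14024)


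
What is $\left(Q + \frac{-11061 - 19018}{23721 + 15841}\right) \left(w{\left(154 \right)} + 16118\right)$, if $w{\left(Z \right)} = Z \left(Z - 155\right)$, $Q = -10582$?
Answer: $- \frac{3341865151066}{19781} \approx -1.6894 \cdot 10^{8}$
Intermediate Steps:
$w{\left(Z \right)} = Z \left(-155 + Z\right)$
$\left(Q + \frac{-11061 - 19018}{23721 + 15841}\right) \left(w{\left(154 \right)} + 16118\right) = \left(-10582 + \frac{-11061 - 19018}{23721 + 15841}\right) \left(154 \left(-155 + 154\right) + 16118\right) = \left(-10582 - \frac{30079}{39562}\right) \left(154 \left(-1\right) + 16118\right) = \left(-10582 - \frac{30079}{39562}\right) \left(-154 + 16118\right) = \left(-10582 - \frac{30079}{39562}\right) 15964 = \left(- \frac{418675163}{39562}\right) 15964 = - \frac{3341865151066}{19781}$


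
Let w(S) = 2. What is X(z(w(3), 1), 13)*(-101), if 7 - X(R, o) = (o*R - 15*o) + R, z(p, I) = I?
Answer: -18988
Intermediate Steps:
X(R, o) = 7 - R + 15*o - R*o (X(R, o) = 7 - ((o*R - 15*o) + R) = 7 - ((R*o - 15*o) + R) = 7 - ((-15*o + R*o) + R) = 7 - (R - 15*o + R*o) = 7 + (-R + 15*o - R*o) = 7 - R + 15*o - R*o)
X(z(w(3), 1), 13)*(-101) = (7 - 1*1 + 15*13 - 1*1*13)*(-101) = (7 - 1 + 195 - 13)*(-101) = 188*(-101) = -18988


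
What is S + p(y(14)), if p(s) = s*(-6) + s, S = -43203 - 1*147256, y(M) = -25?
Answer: -190334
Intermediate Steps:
S = -190459 (S = -43203 - 147256 = -190459)
p(s) = -5*s (p(s) = -6*s + s = -5*s)
S + p(y(14)) = -190459 - 5*(-25) = -190459 + 125 = -190334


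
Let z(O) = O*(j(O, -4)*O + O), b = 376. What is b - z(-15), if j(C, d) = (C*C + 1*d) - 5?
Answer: -48449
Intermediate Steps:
j(C, d) = -5 + d + C² (j(C, d) = (C² + d) - 5 = (d + C²) - 5 = -5 + d + C²)
z(O) = O*(O + O*(-9 + O²)) (z(O) = O*((-5 - 4 + O²)*O + O) = O*((-9 + O²)*O + O) = O*(O*(-9 + O²) + O) = O*(O + O*(-9 + O²)))
b - z(-15) = 376 - (-15)²*(-8 + (-15)²) = 376 - 225*(-8 + 225) = 376 - 225*217 = 376 - 1*48825 = 376 - 48825 = -48449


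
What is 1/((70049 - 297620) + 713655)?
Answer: 1/486084 ≈ 2.0573e-6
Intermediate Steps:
1/((70049 - 297620) + 713655) = 1/(-227571 + 713655) = 1/486084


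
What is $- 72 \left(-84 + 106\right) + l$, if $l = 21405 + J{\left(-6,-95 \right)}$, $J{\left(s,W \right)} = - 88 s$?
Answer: $20349$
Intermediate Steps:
$l = 21933$ ($l = 21405 - -528 = 21405 + 528 = 21933$)
$- 72 \left(-84 + 106\right) + l = - 72 \left(-84 + 106\right) + 21933 = \left(-72\right) 22 + 21933 = -1584 + 21933 = 20349$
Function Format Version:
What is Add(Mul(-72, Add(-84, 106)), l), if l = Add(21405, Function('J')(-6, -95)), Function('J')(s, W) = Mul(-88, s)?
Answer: 20349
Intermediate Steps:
l = 21933 (l = Add(21405, Mul(-88, -6)) = Add(21405, 528) = 21933)
Add(Mul(-72, Add(-84, 106)), l) = Add(Mul(-72, Add(-84, 106)), 21933) = Add(Mul(-72, 22), 21933) = Add(-1584, 21933) = 20349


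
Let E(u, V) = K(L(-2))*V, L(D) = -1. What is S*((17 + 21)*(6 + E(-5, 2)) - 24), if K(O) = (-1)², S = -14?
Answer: -3920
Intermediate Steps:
K(O) = 1
E(u, V) = V (E(u, V) = 1*V = V)
S*((17 + 21)*(6 + E(-5, 2)) - 24) = -14*((17 + 21)*(6 + 2) - 24) = -14*(38*8 - 24) = -14*(304 - 24) = -14*280 = -3920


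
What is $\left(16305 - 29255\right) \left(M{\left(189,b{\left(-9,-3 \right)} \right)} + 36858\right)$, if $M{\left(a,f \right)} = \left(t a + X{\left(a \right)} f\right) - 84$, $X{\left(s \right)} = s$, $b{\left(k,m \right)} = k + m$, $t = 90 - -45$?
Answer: $-777271950$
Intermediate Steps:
$t = 135$ ($t = 90 + 45 = 135$)
$M{\left(a,f \right)} = -84 + 135 a + a f$ ($M{\left(a,f \right)} = \left(135 a + a f\right) - 84 = -84 + 135 a + a f$)
$\left(16305 - 29255\right) \left(M{\left(189,b{\left(-9,-3 \right)} \right)} + 36858\right) = \left(16305 - 29255\right) \left(\left(-84 + 135 \cdot 189 + 189 \left(-9 - 3\right)\right) + 36858\right) = - 12950 \left(\left(-84 + 25515 + 189 \left(-12\right)\right) + 36858\right) = - 12950 \left(\left(-84 + 25515 - 2268\right) + 36858\right) = - 12950 \left(23163 + 36858\right) = \left(-12950\right) 60021 = -777271950$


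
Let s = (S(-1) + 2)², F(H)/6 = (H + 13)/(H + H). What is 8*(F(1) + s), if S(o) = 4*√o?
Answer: 240 + 128*I ≈ 240.0 + 128.0*I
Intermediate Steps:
F(H) = 3*(13 + H)/H (F(H) = 6*((H + 13)/(H + H)) = 6*((13 + H)/((2*H))) = 6*((13 + H)*(1/(2*H))) = 6*((13 + H)/(2*H)) = 3*(13 + H)/H)
s = (2 + 4*I)² (s = (4*√(-1) + 2)² = (4*I + 2)² = (2 + 4*I)² ≈ -12.0 + 16.0*I)
8*(F(1) + s) = 8*((3 + 39/1) + (-12 + 16*I)) = 8*((3 + 39*1) + (-12 + 16*I)) = 8*((3 + 39) + (-12 + 16*I)) = 8*(42 + (-12 + 16*I)) = 8*(30 + 16*I) = 240 + 128*I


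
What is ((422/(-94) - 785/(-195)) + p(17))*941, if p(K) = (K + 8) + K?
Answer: 71643976/1833 ≈ 39086.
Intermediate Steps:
p(K) = 8 + 2*K (p(K) = (8 + K) + K = 8 + 2*K)
((422/(-94) - 785/(-195)) + p(17))*941 = ((422/(-94) - 785/(-195)) + (8 + 2*17))*941 = ((422*(-1/94) - 785*(-1/195)) + (8 + 34))*941 = ((-211/47 + 157/39) + 42)*941 = (-850/1833 + 42)*941 = (76136/1833)*941 = 71643976/1833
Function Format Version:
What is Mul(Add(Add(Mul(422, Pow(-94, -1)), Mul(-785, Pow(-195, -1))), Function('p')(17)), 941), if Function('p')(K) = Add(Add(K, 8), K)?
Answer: Rational(71643976, 1833) ≈ 39086.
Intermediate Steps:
Function('p')(K) = Add(8, Mul(2, K)) (Function('p')(K) = Add(Add(8, K), K) = Add(8, Mul(2, K)))
Mul(Add(Add(Mul(422, Pow(-94, -1)), Mul(-785, Pow(-195, -1))), Function('p')(17)), 941) = Mul(Add(Add(Mul(422, Pow(-94, -1)), Mul(-785, Pow(-195, -1))), Add(8, Mul(2, 17))), 941) = Mul(Add(Add(Mul(422, Rational(-1, 94)), Mul(-785, Rational(-1, 195))), Add(8, 34)), 941) = Mul(Add(Add(Rational(-211, 47), Rational(157, 39)), 42), 941) = Mul(Add(Rational(-850, 1833), 42), 941) = Mul(Rational(76136, 1833), 941) = Rational(71643976, 1833)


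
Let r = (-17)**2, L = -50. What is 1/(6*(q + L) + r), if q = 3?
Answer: 1/7 ≈ 0.14286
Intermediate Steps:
r = 289
1/(6*(q + L) + r) = 1/(6*(3 - 50) + 289) = 1/(6*(-47) + 289) = 1/(-282 + 289) = 1/7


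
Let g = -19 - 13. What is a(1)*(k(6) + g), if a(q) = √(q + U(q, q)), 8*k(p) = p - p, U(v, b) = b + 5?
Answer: -32*√7 ≈ -84.664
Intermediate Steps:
U(v, b) = 5 + b
k(p) = 0 (k(p) = (p - p)/8 = (⅛)*0 = 0)
g = -32
a(q) = √(5 + 2*q) (a(q) = √(q + (5 + q)) = √(5 + 2*q))
a(1)*(k(6) + g) = √(5 + 2*1)*(0 - 32) = √(5 + 2)*(-32) = √7*(-32) = -32*√7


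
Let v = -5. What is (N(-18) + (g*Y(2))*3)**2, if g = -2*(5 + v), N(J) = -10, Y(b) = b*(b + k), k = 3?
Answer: 100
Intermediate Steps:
Y(b) = b*(3 + b) (Y(b) = b*(b + 3) = b*(3 + b))
g = 0 (g = -2*(5 - 5) = -2*0 = 0)
(N(-18) + (g*Y(2))*3)**2 = (-10 + (0*(2*(3 + 2)))*3)**2 = (-10 + (0*(2*5))*3)**2 = (-10 + (0*10)*3)**2 = (-10 + 0*3)**2 = (-10 + 0)**2 = (-10)**2 = 100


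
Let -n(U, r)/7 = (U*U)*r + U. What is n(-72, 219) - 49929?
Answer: -7996497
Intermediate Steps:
n(U, r) = -7*U - 7*r*U² (n(U, r) = -7*((U*U)*r + U) = -7*(U²*r + U) = -7*(r*U² + U) = -7*(U + r*U²) = -7*U - 7*r*U²)
n(-72, 219) - 49929 = -7*(-72)*(1 - 72*219) - 49929 = -7*(-72)*(1 - 15768) - 49929 = -7*(-72)*(-15767) - 49929 = -7946568 - 49929 = -7996497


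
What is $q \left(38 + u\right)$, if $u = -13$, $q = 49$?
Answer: $1225$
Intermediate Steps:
$q \left(38 + u\right) = 49 \left(38 - 13\right) = 49 \cdot 25 = 1225$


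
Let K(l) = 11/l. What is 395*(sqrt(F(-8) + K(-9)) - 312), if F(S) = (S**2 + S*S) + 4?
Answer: -123240 + 395*sqrt(1177)/3 ≈ -1.1872e+5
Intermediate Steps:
F(S) = 4 + 2*S**2 (F(S) = (S**2 + S**2) + 4 = 2*S**2 + 4 = 4 + 2*S**2)
395*(sqrt(F(-8) + K(-9)) - 312) = 395*(sqrt((4 + 2*(-8)**2) + 11/(-9)) - 312) = 395*(sqrt((4 + 2*64) + 11*(-1/9)) - 312) = 395*(sqrt((4 + 128) - 11/9) - 312) = 395*(sqrt(132 - 11/9) - 312) = 395*(sqrt(1177/9) - 312) = 395*(sqrt(1177)/3 - 312) = 395*(-312 + sqrt(1177)/3) = -123240 + 395*sqrt(1177)/3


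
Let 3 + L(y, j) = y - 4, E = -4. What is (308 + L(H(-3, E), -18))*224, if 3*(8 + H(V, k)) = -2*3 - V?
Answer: 65408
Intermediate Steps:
H(V, k) = -10 - V/3 (H(V, k) = -8 + (-2*3 - V)/3 = -8 + (-6 - V)/3 = -8 + (-2 - V/3) = -10 - V/3)
L(y, j) = -7 + y (L(y, j) = -3 + (y - 4) = -3 + (-4 + y) = -7 + y)
(308 + L(H(-3, E), -18))*224 = (308 + (-7 + (-10 - ⅓*(-3))))*224 = (308 + (-7 + (-10 + 1)))*224 = (308 + (-7 - 9))*224 = (308 - 16)*224 = 292*224 = 65408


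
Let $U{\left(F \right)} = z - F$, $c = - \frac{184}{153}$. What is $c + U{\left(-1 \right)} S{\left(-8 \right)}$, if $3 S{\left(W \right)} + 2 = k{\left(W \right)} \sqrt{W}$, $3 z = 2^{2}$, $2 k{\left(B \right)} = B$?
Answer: $- \frac{422}{153} - \frac{56 i \sqrt{2}}{9} \approx -2.7582 - 8.7995 i$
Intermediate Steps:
$k{\left(B \right)} = \frac{B}{2}$
$z = \frac{4}{3}$ ($z = \frac{2^{2}}{3} = \frac{1}{3} \cdot 4 = \frac{4}{3} \approx 1.3333$)
$c = - \frac{184}{153}$ ($c = \left(-184\right) \frac{1}{153} = - \frac{184}{153} \approx -1.2026$)
$S{\left(W \right)} = - \frac{2}{3} + \frac{W^{\frac{3}{2}}}{6}$ ($S{\left(W \right)} = - \frac{2}{3} + \frac{\frac{W}{2} \sqrt{W}}{3} = - \frac{2}{3} + \frac{\frac{1}{2} W^{\frac{3}{2}}}{3} = - \frac{2}{3} + \frac{W^{\frac{3}{2}}}{6}$)
$U{\left(F \right)} = \frac{4}{3} - F$
$c + U{\left(-1 \right)} S{\left(-8 \right)} = - \frac{184}{153} + \left(\frac{4}{3} - -1\right) \left(- \frac{2}{3} + \frac{\left(-8\right)^{\frac{3}{2}}}{6}\right) = - \frac{184}{153} + \left(\frac{4}{3} + 1\right) \left(- \frac{2}{3} + \frac{\left(-16\right) i \sqrt{2}}{6}\right) = - \frac{184}{153} + \frac{7 \left(- \frac{2}{3} - \frac{8 i \sqrt{2}}{3}\right)}{3} = - \frac{184}{153} - \left(\frac{14}{9} + \frac{56 i \sqrt{2}}{9}\right) = - \frac{422}{153} - \frac{56 i \sqrt{2}}{9}$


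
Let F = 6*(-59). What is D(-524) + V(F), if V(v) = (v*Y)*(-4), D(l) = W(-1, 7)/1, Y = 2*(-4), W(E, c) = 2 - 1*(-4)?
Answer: -11322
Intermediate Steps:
W(E, c) = 6 (W(E, c) = 2 + 4 = 6)
F = -354
Y = -8
D(l) = 6 (D(l) = 6/1 = 6*1 = 6)
V(v) = 32*v (V(v) = (v*(-8))*(-4) = -8*v*(-4) = 32*v)
D(-524) + V(F) = 6 + 32*(-354) = 6 - 11328 = -11322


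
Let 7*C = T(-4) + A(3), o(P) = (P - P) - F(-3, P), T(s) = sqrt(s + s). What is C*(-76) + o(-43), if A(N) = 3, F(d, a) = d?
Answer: -207/7 - 152*I*sqrt(2)/7 ≈ -29.571 - 30.709*I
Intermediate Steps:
T(s) = sqrt(2)*sqrt(s) (T(s) = sqrt(2*s) = sqrt(2)*sqrt(s))
o(P) = 3 (o(P) = (P - P) - 1*(-3) = 0 + 3 = 3)
C = 3/7 + 2*I*sqrt(2)/7 (C = (sqrt(2)*sqrt(-4) + 3)/7 = (sqrt(2)*(2*I) + 3)/7 = (2*I*sqrt(2) + 3)/7 = (3 + 2*I*sqrt(2))/7 = 3/7 + 2*I*sqrt(2)/7 ≈ 0.42857 + 0.40406*I)
C*(-76) + o(-43) = (3/7 + 2*I*sqrt(2)/7)*(-76) + 3 = (-228/7 - 152*I*sqrt(2)/7) + 3 = -207/7 - 152*I*sqrt(2)/7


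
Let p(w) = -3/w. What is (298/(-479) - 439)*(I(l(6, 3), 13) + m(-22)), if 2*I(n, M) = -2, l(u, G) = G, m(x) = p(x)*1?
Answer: 4001001/10538 ≈ 379.67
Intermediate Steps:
m(x) = -3/x (m(x) = -3/x*1 = -3/x)
I(n, M) = -1 (I(n, M) = (½)*(-2) = -1)
(298/(-479) - 439)*(I(l(6, 3), 13) + m(-22)) = (298/(-479) - 439)*(-1 - 3/(-22)) = (298*(-1/479) - 439)*(-1 - 3*(-1/22)) = (-298/479 - 439)*(-1 + 3/22) = -210579/479*(-19/22) = 4001001/10538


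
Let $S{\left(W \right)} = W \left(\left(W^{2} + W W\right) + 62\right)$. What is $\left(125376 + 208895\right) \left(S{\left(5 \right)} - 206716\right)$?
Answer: $-68911972276$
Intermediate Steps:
$S{\left(W \right)} = W \left(62 + 2 W^{2}\right)$ ($S{\left(W \right)} = W \left(\left(W^{2} + W^{2}\right) + 62\right) = W \left(2 W^{2} + 62\right) = W \left(62 + 2 W^{2}\right)$)
$\left(125376 + 208895\right) \left(S{\left(5 \right)} - 206716\right) = \left(125376 + 208895\right) \left(2 \cdot 5 \left(31 + 5^{2}\right) - 206716\right) = 334271 \left(2 \cdot 5 \left(31 + 25\right) - 206716\right) = 334271 \left(2 \cdot 5 \cdot 56 - 206716\right) = 334271 \left(560 - 206716\right) = 334271 \left(-206156\right) = -68911972276$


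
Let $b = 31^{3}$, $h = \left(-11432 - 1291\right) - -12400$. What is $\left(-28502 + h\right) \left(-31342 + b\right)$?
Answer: $44707575$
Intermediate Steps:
$h = -323$ ($h = -12723 + 12400 = -323$)
$b = 29791$
$\left(-28502 + h\right) \left(-31342 + b\right) = \left(-28502 - 323\right) \left(-31342 + 29791\right) = \left(-28825\right) \left(-1551\right) = 44707575$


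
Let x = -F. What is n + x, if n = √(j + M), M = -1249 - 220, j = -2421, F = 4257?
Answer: -4257 + I*√3890 ≈ -4257.0 + 62.37*I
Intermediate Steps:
M = -1469
n = I*√3890 (n = √(-2421 - 1469) = √(-3890) = I*√3890 ≈ 62.37*I)
x = -4257 (x = -1*4257 = -4257)
n + x = I*√3890 - 4257 = -4257 + I*√3890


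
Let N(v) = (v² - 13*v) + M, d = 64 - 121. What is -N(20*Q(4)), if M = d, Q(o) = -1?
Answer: -603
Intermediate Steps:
d = -57
M = -57
N(v) = -57 + v² - 13*v (N(v) = (v² - 13*v) - 57 = -57 + v² - 13*v)
-N(20*Q(4)) = -(-57 + (20*(-1))² - 260*(-1)) = -(-57 + (-20)² - 13*(-20)) = -(-57 + 400 + 260) = -1*603 = -603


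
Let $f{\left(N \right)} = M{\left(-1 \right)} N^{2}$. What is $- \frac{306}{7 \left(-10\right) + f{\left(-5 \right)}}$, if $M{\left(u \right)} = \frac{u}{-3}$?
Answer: $\frac{918}{185} \approx 4.9622$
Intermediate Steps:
$M{\left(u \right)} = - \frac{u}{3}$ ($M{\left(u \right)} = u \left(- \frac{1}{3}\right) = - \frac{u}{3}$)
$f{\left(N \right)} = \frac{N^{2}}{3}$ ($f{\left(N \right)} = \left(- \frac{1}{3}\right) \left(-1\right) N^{2} = \frac{N^{2}}{3}$)
$- \frac{306}{7 \left(-10\right) + f{\left(-5 \right)}} = - \frac{306}{7 \left(-10\right) + \frac{\left(-5\right)^{2}}{3}} = - \frac{306}{-70 + \frac{1}{3} \cdot 25} = - \frac{306}{-70 + \frac{25}{3}} = - \frac{306}{- \frac{185}{3}} = \left(-306\right) \left(- \frac{3}{185}\right) = \frac{918}{185}$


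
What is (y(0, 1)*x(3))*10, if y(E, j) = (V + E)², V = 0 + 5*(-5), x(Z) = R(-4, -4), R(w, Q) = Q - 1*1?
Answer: -31250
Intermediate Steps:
R(w, Q) = -1 + Q (R(w, Q) = Q - 1 = -1 + Q)
x(Z) = -5 (x(Z) = -1 - 4 = -5)
V = -25 (V = 0 - 25 = -25)
y(E, j) = (-25 + E)²
(y(0, 1)*x(3))*10 = ((-25 + 0)²*(-5))*10 = ((-25)²*(-5))*10 = (625*(-5))*10 = -3125*10 = -31250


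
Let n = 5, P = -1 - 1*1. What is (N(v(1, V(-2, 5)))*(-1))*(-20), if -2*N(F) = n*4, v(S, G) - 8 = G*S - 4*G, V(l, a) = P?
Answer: -200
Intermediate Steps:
P = -2 (P = -1 - 1 = -2)
V(l, a) = -2
v(S, G) = 8 - 4*G + G*S (v(S, G) = 8 + (G*S - 4*G) = 8 + (-4*G + G*S) = 8 - 4*G + G*S)
N(F) = -10 (N(F) = -5*4/2 = -½*20 = -10)
(N(v(1, V(-2, 5)))*(-1))*(-20) = -10*(-1)*(-20) = 10*(-20) = -200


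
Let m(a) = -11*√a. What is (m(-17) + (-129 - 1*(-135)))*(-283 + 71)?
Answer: -1272 + 2332*I*√17 ≈ -1272.0 + 9615.1*I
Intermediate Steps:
(m(-17) + (-129 - 1*(-135)))*(-283 + 71) = (-11*I*√17 + (-129 - 1*(-135)))*(-283 + 71) = (-11*I*√17 + (-129 + 135))*(-212) = (-11*I*√17 + 6)*(-212) = (6 - 11*I*√17)*(-212) = -1272 + 2332*I*√17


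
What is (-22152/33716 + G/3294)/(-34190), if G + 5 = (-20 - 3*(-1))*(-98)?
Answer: 4241603/949289657940 ≈ 4.4682e-6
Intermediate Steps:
G = 1661 (G = -5 + (-20 - 3*(-1))*(-98) = -5 + (-20 + 3)*(-98) = -5 - 17*(-98) = -5 + 1666 = 1661)
(-22152/33716 + G/3294)/(-34190) = (-22152/33716 + 1661/3294)/(-34190) = (-22152*1/33716 + 1661*(1/3294))*(-1/34190) = (-5538/8429 + 1661/3294)*(-1/34190) = -4241603/27765126*(-1/34190) = 4241603/949289657940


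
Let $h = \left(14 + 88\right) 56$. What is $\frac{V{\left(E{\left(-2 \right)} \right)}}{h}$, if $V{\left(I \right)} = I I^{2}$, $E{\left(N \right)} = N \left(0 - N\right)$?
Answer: $- \frac{4}{357} \approx -0.011204$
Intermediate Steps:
$E{\left(N \right)} = - N^{2}$ ($E{\left(N \right)} = N \left(- N\right) = - N^{2}$)
$V{\left(I \right)} = I^{3}$
$h = 5712$ ($h = 102 \cdot 56 = 5712$)
$\frac{V{\left(E{\left(-2 \right)} \right)}}{h} = \frac{\left(- \left(-2\right)^{2}\right)^{3}}{5712} = \left(\left(-1\right) 4\right)^{3} \cdot \frac{1}{5712} = \left(-4\right)^{3} \cdot \frac{1}{5712} = \left(-64\right) \frac{1}{5712} = - \frac{4}{357}$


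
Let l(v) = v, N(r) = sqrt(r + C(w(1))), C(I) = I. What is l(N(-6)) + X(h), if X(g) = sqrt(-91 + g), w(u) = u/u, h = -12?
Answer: I*(sqrt(5) + sqrt(103)) ≈ 12.385*I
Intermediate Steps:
w(u) = 1
N(r) = sqrt(1 + r) (N(r) = sqrt(r + 1) = sqrt(1 + r))
l(N(-6)) + X(h) = sqrt(1 - 6) + sqrt(-91 - 12) = sqrt(-5) + sqrt(-103) = I*sqrt(5) + I*sqrt(103)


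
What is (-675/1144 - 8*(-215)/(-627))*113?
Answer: -24561115/65208 ≈ -376.66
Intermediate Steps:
(-675/1144 - 8*(-215)/(-627))*113 = (-675*1/1144 + 1720*(-1/627))*113 = (-675/1144 - 1720/627)*113 = -217355/65208*113 = -24561115/65208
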